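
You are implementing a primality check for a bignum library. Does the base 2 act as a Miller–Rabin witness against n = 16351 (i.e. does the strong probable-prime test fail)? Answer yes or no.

n − 1 = 16350 = 2^1 · 8175, so s = 1 and d = 8175.
Repeated squaring mod 16351: 2^1 ≡ 2, 2^2 ≡ 4, 2^4 ≡ 16, 2^8 ≡ 256, 2^16 ≡ 132, 2^32 ≡ 1073, 2^64 ≡ 6759, 2^128 ≡ 15738, 2^256 ≡ 16047, 2^512 ≡ 10661, 2^1024 ≡ 1120, 2^2048 ≡ 11724, 2^4096 ≡ 5670.
8175 = 4096 + 2048 + 1024 + 512 + 256 + 128 + 64 + 32 + 8 + 4 + 2 + 1, so 2^8175 ≡ 5670·11724·1120·10661·16047·15738·6759·1073·256·16·4·2 ≡ 3603 (mod 16351).
x_0 = 2^8175 mod 16351 = 3603.
x_0 ∉ {1, 16350} and s = 1, so 2 is a Miller–Rabin witness and 16351 is composite.

yes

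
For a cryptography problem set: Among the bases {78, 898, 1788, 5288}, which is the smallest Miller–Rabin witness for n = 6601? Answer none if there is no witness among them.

n − 1 = 6600 = 2^3 · 825, so s = 3 and d = 825.
Base 78: x_0 = 78^825 mod 6601 = 1. x_0 = 1, so 78 is not a witness.
Base 898: x_0 = 898^825 mod 6601 = 1. x_0 = 1, so 898 is not a witness.
Base 1788: x_0 = 1788^825 mod 6601 = 6600. x_0 = 6600 ≡ −1, so 1788 is not a witness.
Base 5288: x_0 = 5288^825 mod 6601 = 6600. x_0 = 6600 ≡ −1, so 5288 is not a witness.
No listed base is a witness for 6601.

none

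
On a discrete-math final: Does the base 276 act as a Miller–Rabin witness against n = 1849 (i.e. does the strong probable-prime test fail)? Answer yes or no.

n − 1 = 1848 = 2^3 · 231, so s = 3 and d = 231.
x_0 = 276^231 mod 1849 = 1848.
x_0 = 1848 ≡ −1, so 276 is not a witness.

no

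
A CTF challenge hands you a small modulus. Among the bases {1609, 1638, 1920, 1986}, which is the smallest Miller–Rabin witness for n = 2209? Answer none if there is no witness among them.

n − 1 = 2208 = 2^5 · 69, so s = 5 and d = 69.
Base 1609: x_0 = 1609^69 mod 2209 = 2208. x_0 = 2208 ≡ −1, so 1609 is not a witness.
Base 1638: x_0 = 1638^69 mod 2209 = 46. x_0 is neither 1 nor 2208, so continue squaring. x_1 = 46^2 mod 2209 = 2116. x_2 = 2116^2 mod 2209 = 2022. x_3 = 2022^2 mod 2209 = 1834. x_4 = 1834^2 mod 2209 = 1458. Reached i = s−1 = 4 without hitting −1: 1638 is a Miller–Rabin witness and 2209 is composite.
Base 1920: x_0 = 1920^69 mod 2209 = 1879. x_0 is neither 1 nor 2208, so continue squaring. x_1 = 1879^2 mod 2209 = 659. x_2 = 659^2 mod 2209 = 1317. x_3 = 1317^2 mod 2209 = 424. x_4 = 424^2 mod 2209 = 847. Reached i = s−1 = 4 without hitting −1: 1920 is a Miller–Rabin witness and 2209 is composite.
Base 1986: x_0 = 1986^69 mod 2209 = 659. x_0 is neither 1 nor 2208, so continue squaring. x_1 = 659^2 mod 2209 = 1317. x_2 = 1317^2 mod 2209 = 424. x_3 = 424^2 mod 2209 = 847. x_4 = 847^2 mod 2209 = 1693. Reached i = s−1 = 4 without hitting −1: 1986 is a Miller–Rabin witness and 2209 is composite.
The smallest witness among the given bases is 1638.

1638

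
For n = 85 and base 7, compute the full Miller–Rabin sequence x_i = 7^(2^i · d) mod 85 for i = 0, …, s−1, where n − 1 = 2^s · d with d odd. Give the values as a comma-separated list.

n − 1 = 84 = 2^2 · 21, so s = 2 and d = 21.
x_0 = 7^21 mod 85 = 62.
x_1 = 62^2 mod 85 = 19.

62, 19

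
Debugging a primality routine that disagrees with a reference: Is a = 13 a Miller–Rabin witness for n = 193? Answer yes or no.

n − 1 = 192 = 2^6 · 3, so s = 6 and d = 3.
x_0 = 13^3 mod 193 = 74.
x_0 is neither 1 nor 192, so continue squaring.
x_1 = 74^2 mod 193 = 72.
x_2 = 72^2 mod 193 = 166.
x_3 = 166^2 mod 193 = 150.
x_4 = 150^2 mod 193 = 112.
x_5 = 112^2 mod 193 = 192.
x_5 ≡ −1, so 13 is not a witness.

no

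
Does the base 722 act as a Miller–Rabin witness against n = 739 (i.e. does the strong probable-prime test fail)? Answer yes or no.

no

n − 1 = 738 = 2^1 · 369, so s = 1 and d = 369.
x_0 = 722^369 mod 739 = 738.
x_0 = 738 ≡ −1, so 722 is not a witness.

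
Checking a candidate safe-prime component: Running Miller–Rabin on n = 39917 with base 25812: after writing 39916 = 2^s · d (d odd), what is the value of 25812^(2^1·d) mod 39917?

17968

n − 1 = 39916 = 2^2 · 9979, so s = 2 and d = 9979.
x_0 = 25812^9979 mod 39917 = 25748.
x_1 = 25748^2 mod 39917 = 17968.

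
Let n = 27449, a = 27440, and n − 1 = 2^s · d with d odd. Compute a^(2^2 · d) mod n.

n − 1 = 27448 = 2^3 · 3431, so s = 3 and d = 3431.
x_0 = 27440^3431 mod 27449 = 11494.
x_1 = 11494^2 mod 27449 = 27448.
x_2 = 27448^2 mod 27449 = 1.

1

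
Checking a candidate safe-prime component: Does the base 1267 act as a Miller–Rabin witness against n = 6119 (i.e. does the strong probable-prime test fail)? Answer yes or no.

no

n − 1 = 6118 = 2^1 · 3059, so s = 1 and d = 3059.
x_0 = 1267^3059 mod 6119 = 1.
x_0 = 1, so 1267 is not a witness.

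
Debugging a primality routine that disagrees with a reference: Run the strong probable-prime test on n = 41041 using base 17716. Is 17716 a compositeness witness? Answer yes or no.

no

n − 1 = 41040 = 2^4 · 2565, so s = 4 and d = 2565.
x_0 = 17716^2565 mod 41041 = 41040.
x_0 = 41040 ≡ −1, so 17716 is not a witness.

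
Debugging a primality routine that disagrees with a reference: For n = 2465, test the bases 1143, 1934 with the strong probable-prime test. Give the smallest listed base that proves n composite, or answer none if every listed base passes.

1934

n − 1 = 2464 = 2^5 · 77, so s = 5 and d = 77.
Base 1143: x_0 = 1143^77 mod 2465 = 1143. x_0 is neither 1 nor 2464, so continue squaring. x_1 = 1143^2 mod 2465 = 2464. x_1 ≡ −1, so 1143 is not a witness.
Base 1934: x_0 = 1934^77 mod 2465 = 1509. x_0 is neither 1 nor 2464, so continue squaring. x_1 = 1509^2 mod 2465 = 1886. x_2 = 1886^2 mod 2465 = 1. x_2 = 1 but x_1 ≠ ±1, a nontrivial square root of 1 — 1934 is a witness and 2465 is composite.
The smallest witness among the given bases is 1934.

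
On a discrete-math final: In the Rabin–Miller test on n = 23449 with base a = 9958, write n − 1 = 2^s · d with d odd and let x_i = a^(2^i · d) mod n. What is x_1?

n − 1 = 23448 = 2^3 · 2931, so s = 3 and d = 2931.
x_0 = 9958^2931 mod 23449 = 11071.
x_1 = 11071^2 mod 23449 = 22567.

22567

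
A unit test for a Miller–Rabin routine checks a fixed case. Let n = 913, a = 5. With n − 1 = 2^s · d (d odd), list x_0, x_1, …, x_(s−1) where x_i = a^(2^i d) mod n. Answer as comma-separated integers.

267, 75, 147, 610

n − 1 = 912 = 2^4 · 57, so s = 4 and d = 57.
x_0 = 5^57 mod 913 = 267.
x_1 = 267^2 mod 913 = 75.
x_2 = 75^2 mod 913 = 147.
x_3 = 147^2 mod 913 = 610.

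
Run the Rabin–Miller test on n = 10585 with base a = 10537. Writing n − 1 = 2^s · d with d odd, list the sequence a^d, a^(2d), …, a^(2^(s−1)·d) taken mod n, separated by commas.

2163, 10584, 1

n − 1 = 10584 = 2^3 · 1323, so s = 3 and d = 1323.
x_0 = 10537^1323 mod 10585 = 2163.
x_1 = 2163^2 mod 10585 = 10584.
x_2 = 10584^2 mod 10585 = 1.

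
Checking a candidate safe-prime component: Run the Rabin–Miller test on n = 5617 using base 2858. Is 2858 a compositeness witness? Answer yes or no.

n − 1 = 5616 = 2^4 · 351, so s = 4 and d = 351.
x_0 = 2858^351 mod 5617 = 1789.
x_0 is neither 1 nor 5616, so continue squaring.
x_1 = 1789^2 mod 5617 = 4448.
x_2 = 4448^2 mod 5617 = 1630.
x_3 = 1630^2 mod 5617 = 59.
Reached i = s−1 = 3 without hitting −1: 2858 is a Miller–Rabin witness and 5617 is composite.

yes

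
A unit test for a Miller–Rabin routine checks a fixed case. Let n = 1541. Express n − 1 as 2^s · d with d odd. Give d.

Halving: 1540 → 770 → 385; 385 is odd.
So 1540 = 2^2 · 385.

385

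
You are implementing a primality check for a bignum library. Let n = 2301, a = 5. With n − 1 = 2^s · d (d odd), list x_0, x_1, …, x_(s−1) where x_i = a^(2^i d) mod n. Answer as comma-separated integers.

n − 1 = 2300 = 2^2 · 575, so s = 2 and d = 575.
x_0 = 5^575 mod 2301 = 2153.
x_1 = 2153^2 mod 2301 = 1195.

2153, 1195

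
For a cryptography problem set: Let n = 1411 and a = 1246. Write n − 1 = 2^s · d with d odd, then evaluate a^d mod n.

n − 1 = 1410 = 2^1 · 705, so s = 1 and d = 705.
1246^705 mod 1411 = 1246.

1246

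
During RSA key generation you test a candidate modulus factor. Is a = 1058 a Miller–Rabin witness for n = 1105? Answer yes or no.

no

n − 1 = 1104 = 2^4 · 69, so s = 4 and d = 69.
x_0 = 1058^69 mod 1105 = 1058.
x_0 is neither 1 nor 1104, so continue squaring.
x_1 = 1058^2 mod 1105 = 1104.
x_1 ≡ −1, so 1058 is not a witness.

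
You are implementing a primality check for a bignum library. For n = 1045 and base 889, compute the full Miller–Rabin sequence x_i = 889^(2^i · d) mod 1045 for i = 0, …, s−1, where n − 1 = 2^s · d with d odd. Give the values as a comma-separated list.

n − 1 = 1044 = 2^2 · 261, so s = 2 and d = 261.
x_0 = 889^261 mod 1045 = 284.
x_1 = 284^2 mod 1045 = 191.

284, 191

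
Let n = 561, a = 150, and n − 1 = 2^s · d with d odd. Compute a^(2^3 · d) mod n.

n − 1 = 560 = 2^4 · 35, so s = 4 and d = 35.
Repeated squaring mod 561: 150^1 ≡ 150, 150^2 ≡ 60, 150^4 ≡ 234, 150^8 ≡ 339, 150^16 ≡ 477, 150^32 ≡ 324.
35 = 32 + 2 + 1, so 150^35 ≡ 324·60·150 ≡ 483 (mod 561).
x_0 = 483.
x_1 = 483^2 mod 561 = 474.
x_2 = 474^2 mod 561 = 276.
x_3 = 276^2 mod 561 = 441.

441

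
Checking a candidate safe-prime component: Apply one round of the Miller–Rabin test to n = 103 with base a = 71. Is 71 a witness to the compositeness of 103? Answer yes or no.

no

n − 1 = 102 = 2^1 · 51, so s = 1 and d = 51.
By repeated squaring, 71^51 ≡ 102 (mod 103).
x_0 = 71^51 mod 103 = 102.
x_0 = 102 ≡ −1, so 71 is not a witness.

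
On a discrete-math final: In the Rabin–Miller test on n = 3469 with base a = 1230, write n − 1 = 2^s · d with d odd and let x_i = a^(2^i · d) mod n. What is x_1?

3468

n − 1 = 3468 = 2^2 · 867, so s = 2 and d = 867.
x_0 = 1230^867 mod 3469 = 1003.
x_1 = 1003^2 mod 3469 = 3468.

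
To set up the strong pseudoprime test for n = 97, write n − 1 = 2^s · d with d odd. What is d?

Halving: 96 → 48 → 24 → 12 → 6 → 3; 3 is odd.
So 96 = 2^5 · 3.

3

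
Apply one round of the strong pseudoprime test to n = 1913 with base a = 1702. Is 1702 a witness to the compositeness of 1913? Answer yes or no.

n − 1 = 1912 = 2^3 · 239, so s = 3 and d = 239.
x_0 = 1702^239 mod 1913 = 1912.
x_0 = 1912 ≡ −1, so 1702 is not a witness.

no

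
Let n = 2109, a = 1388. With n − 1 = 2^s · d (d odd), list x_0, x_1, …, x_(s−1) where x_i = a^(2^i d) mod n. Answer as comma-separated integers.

533, 1483

n − 1 = 2108 = 2^2 · 527, so s = 2 and d = 527.
x_0 = 1388^527 mod 2109 = 533.
x_1 = 533^2 mod 2109 = 1483.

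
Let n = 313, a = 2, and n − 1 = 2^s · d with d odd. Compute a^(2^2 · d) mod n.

1

n − 1 = 312 = 2^3 · 39, so s = 3 and d = 39.
x_0 = 2^39 mod 313 = 25.
x_1 = 25^2 mod 313 = 312.
x_2 = 312^2 mod 313 = 1.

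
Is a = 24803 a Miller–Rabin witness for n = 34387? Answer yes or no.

n − 1 = 34386 = 2^1 · 17193, so s = 1 and d = 17193.
Repeated squaring mod 34387: 24803^1 ≡ 24803, 24803^2 ≡ 5379, 24803^4 ≡ 14174, 24803^8 ≡ 13422, 24803^16 ≡ 30978, 24803^32 ≡ 32862, 24803^64 ≡ 21696, 24803^128 ≡ 27160, 24803^256 ≡ 30063, 24803^512 ≡ 24835, 24803^1024 ≡ 11993, 24803^2048 ≡ 25615, 24803^4096 ≡ 24265, 24803^8192 ≡ 16011, 24803^16384 ≡ 31423.
17193 = 16384 + 512 + 256 + 32 + 8 + 1, so 24803^17193 ≡ 31423·24835·30063·32862·13422·24803 ≡ 4446 (mod 34387).
x_0 = 24803^17193 mod 34387 = 4446.
x_0 ∉ {1, 34386} and s = 1, so 24803 is a Miller–Rabin witness and 34387 is composite.

yes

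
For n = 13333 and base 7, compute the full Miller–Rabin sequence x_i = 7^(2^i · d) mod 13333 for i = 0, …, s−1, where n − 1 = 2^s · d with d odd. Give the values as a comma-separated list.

4086, 2480

n − 1 = 13332 = 2^2 · 3333, so s = 2 and d = 3333.
x_0 = 7^3333 mod 13333 = 4086.
x_1 = 4086^2 mod 13333 = 2480.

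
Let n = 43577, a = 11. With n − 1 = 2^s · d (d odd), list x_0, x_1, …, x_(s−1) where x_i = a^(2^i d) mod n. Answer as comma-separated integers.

n − 1 = 43576 = 2^3 · 5447, so s = 3 and d = 5447.
x_0 = 11^5447 mod 43577 = 36028.
x_1 = 36028^2 mod 43577 = 32262.
x_2 = 32262^2 mod 43577 = 43576.

36028, 32262, 43576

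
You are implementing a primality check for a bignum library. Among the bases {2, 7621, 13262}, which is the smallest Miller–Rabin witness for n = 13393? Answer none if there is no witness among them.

n − 1 = 13392 = 2^4 · 837, so s = 4 and d = 837.
Base 2: x_0 = 2^837 mod 13393 = 1132. x_0 is neither 1 nor 13392, so continue squaring. x_1 = 1132^2 mod 13393 = 9089. x_2 = 9089^2 mod 13393 = 1897. x_3 = 1897^2 mod 13393 = 9285. Reached i = s−1 = 3 without hitting −1: 2 is a Miller–Rabin witness and 13393 is composite.
Base 7621: x_0 = 7621^837 mod 13393 = 592. x_0 is neither 1 nor 13392, so continue squaring. x_1 = 592^2 mod 13393 = 2246. x_2 = 2246^2 mod 13393 = 8748. x_3 = 8748^2 mod 13393 = 13295. Reached i = s−1 = 3 without hitting −1: 7621 is a Miller–Rabin witness and 13393 is composite.
Base 13262: x_0 = 13262^837 mod 13393 = 4437. x_0 is neither 1 nor 13392, so continue squaring. x_1 = 4437^2 mod 13393 = 12652. x_2 = 12652^2 mod 13393 = 13361. x_3 = 13361^2 mod 13393 = 1024. Reached i = s−1 = 3 without hitting −1: 13262 is a Miller–Rabin witness and 13393 is composite.
The smallest witness among the given bases is 2.

2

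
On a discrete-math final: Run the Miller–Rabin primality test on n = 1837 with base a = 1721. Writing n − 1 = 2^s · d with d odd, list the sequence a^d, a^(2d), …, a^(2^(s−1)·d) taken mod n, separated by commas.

1153, 1258

n − 1 = 1836 = 2^2 · 459, so s = 2 and d = 459.
x_0 = 1721^459 mod 1837 = 1153.
x_1 = 1153^2 mod 1837 = 1258.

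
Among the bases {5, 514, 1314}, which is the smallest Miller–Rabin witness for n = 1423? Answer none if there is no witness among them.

n − 1 = 1422 = 2^1 · 711, so s = 1 and d = 711.
Base 5: x_0 = 5^711 mod 1423 = 1422. x_0 = 1422 ≡ −1, so 5 is not a witness.
Base 514: x_0 = 514^711 mod 1423 = 1422. x_0 = 1422 ≡ −1, so 514 is not a witness.
Base 1314: x_0 = 1314^711 mod 1423 = 1. x_0 = 1, so 1314 is not a witness.
No listed base is a witness for 1423.

none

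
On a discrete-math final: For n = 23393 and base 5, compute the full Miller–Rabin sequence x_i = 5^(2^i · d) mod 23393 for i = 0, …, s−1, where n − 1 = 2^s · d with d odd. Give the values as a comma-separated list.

n − 1 = 23392 = 2^5 · 731, so s = 5 and d = 731.
x_0 = 5^731 mod 23393 = 6696.
x_1 = 6696^2 mod 23393 = 15428.
x_2 = 15428^2 mod 23393 = 22802.
x_3 = 22802^2 mod 23393 = 21779.
x_4 = 21779^2 mod 23393 = 8373.

6696, 15428, 22802, 21779, 8373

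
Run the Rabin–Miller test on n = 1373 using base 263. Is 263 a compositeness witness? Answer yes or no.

n − 1 = 1372 = 2^2 · 343, so s = 2 and d = 343.
x_0 = 263^343 mod 1373 = 668.
x_0 is neither 1 nor 1372, so continue squaring.
x_1 = 668^2 mod 1373 = 1372.
x_1 ≡ −1, so 263 is not a witness.

no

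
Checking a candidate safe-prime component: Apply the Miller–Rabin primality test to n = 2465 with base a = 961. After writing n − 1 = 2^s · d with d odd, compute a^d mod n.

2116

n − 1 = 2464 = 2^5 · 77, so s = 5 and d = 77.
961^77 mod 2465 = 2116.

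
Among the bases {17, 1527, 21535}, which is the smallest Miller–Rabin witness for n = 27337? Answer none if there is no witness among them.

n − 1 = 27336 = 2^3 · 3417, so s = 3 and d = 3417.
Base 17: x_0 = 17^3417 mod 27337 = 6501. x_0 is neither 1 nor 27336, so continue squaring. x_1 = 6501^2 mod 27337 = 27336. x_1 ≡ −1, so 17 is not a witness.
Base 1527: x_0 = 1527^3417 mod 27337 = 4987. x_0 is neither 1 nor 27336, so continue squaring. x_1 = 4987^2 mod 27337 = 20836. x_2 = 20836^2 mod 27337 = 27336. x_2 ≡ −1, so 1527 is not a witness.
Base 21535: x_0 = 21535^3417 mod 27337 = 4987. x_0 is neither 1 nor 27336, so continue squaring. x_1 = 4987^2 mod 27337 = 20836. x_2 = 20836^2 mod 27337 = 27336. x_2 ≡ −1, so 21535 is not a witness.
No listed base is a witness for 27337.

none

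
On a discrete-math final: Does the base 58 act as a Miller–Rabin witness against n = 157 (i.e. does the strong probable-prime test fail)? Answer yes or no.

no

n − 1 = 156 = 2^2 · 39, so s = 2 and d = 39.
By repeated squaring, 58^39 ≡ 156 (mod 157).
x_0 = 58^39 mod 157 = 156.
x_0 = 156 ≡ −1, so 58 is not a witness.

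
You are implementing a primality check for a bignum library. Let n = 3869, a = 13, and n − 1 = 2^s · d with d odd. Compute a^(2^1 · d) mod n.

n − 1 = 3868 = 2^2 · 967, so s = 2 and d = 967.
x_0 = 13^967 mod 3869 = 399.
x_1 = 399^2 mod 3869 = 572.

572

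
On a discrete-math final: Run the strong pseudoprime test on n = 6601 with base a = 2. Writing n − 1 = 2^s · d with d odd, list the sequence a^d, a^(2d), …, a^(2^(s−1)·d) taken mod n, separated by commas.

2738, 4509, 1

n − 1 = 6600 = 2^3 · 825, so s = 3 and d = 825.
x_0 = 2^825 mod 6601 = 2738.
x_1 = 2738^2 mod 6601 = 4509.
x_2 = 4509^2 mod 6601 = 1.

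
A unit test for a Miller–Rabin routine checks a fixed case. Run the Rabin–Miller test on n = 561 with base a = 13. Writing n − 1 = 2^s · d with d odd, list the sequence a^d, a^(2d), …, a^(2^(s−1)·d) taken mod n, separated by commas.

n − 1 = 560 = 2^4 · 35, so s = 4 and d = 35.
x_0 = 13^35 mod 561 = 208.
x_1 = 208^2 mod 561 = 67.
x_2 = 67^2 mod 561 = 1.
x_3 = 1^2 mod 561 = 1.

208, 67, 1, 1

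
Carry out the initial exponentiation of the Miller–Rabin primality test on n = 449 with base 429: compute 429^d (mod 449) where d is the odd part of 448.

n − 1 = 448 = 2^6 · 7, so s = 6 and d = 7.
Repeated squaring mod 449: 429^1 ≡ 429, 429^2 ≡ 400, 429^4 ≡ 156.
7 = 4 + 2 + 1, so 429^7 ≡ 156·400·429 ≡ 220 (mod 449).

220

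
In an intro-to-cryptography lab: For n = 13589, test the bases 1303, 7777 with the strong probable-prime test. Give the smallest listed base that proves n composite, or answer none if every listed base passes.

1303

n − 1 = 13588 = 2^2 · 3397, so s = 2 and d = 3397.
Base 1303: x_0 = 1303^3397 mod 13589 = 9535. x_0 is neither 1 nor 13588, so continue squaring. x_1 = 9535^2 mod 13589 = 5815. Reached i = s−1 = 1 without hitting −1: 1303 is a Miller–Rabin witness and 13589 is composite.
Base 7777: x_0 = 7777^3397 mod 13589 = 4052. x_0 is neither 1 nor 13588, so continue squaring. x_1 = 4052^2 mod 13589 = 3192. Reached i = s−1 = 1 without hitting −1: 7777 is a Miller–Rabin witness and 13589 is composite.
The smallest witness among the given bases is 1303.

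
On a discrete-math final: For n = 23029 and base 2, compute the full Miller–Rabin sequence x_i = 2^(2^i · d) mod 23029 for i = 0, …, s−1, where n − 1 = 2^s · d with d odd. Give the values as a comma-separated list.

21033, 23028

n − 1 = 23028 = 2^2 · 5757, so s = 2 and d = 5757.
x_0 = 2^5757 mod 23029 = 21033.
x_1 = 21033^2 mod 23029 = 23028.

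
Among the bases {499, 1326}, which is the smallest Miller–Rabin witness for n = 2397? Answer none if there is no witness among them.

499

n − 1 = 2396 = 2^2 · 599, so s = 2 and d = 599.
Base 499: x_0 = 499^599 mod 2397 = 1204. x_0 is neither 1 nor 2396, so continue squaring. x_1 = 1204^2 mod 2397 = 1828. Reached i = s−1 = 1 without hitting −1: 499 is a Miller–Rabin witness and 2397 is composite.
Base 1326: x_0 = 1326^599 mod 2397 = 1326. x_0 is neither 1 nor 2396, so continue squaring. x_1 = 1326^2 mod 2397 = 1275. Reached i = s−1 = 1 without hitting −1: 1326 is a Miller–Rabin witness and 2397 is composite.
The smallest witness among the given bases is 499.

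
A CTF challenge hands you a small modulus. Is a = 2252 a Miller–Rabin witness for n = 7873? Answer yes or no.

n − 1 = 7872 = 2^6 · 123, so s = 6 and d = 123.
Repeated squaring mod 7873: 2252^1 ≡ 2252, 2252^2 ≡ 1292, 2252^4 ≡ 188, 2252^8 ≡ 3852, 2252^16 ≡ 5172, 2252^32 ≡ 5003, 2252^64 ≡ 1742.
123 = 64 + 32 + 16 + 8 + 2 + 1, so 2252^123 ≡ 1742·5003·5172·3852·1292·2252 ≡ 3141 (mod 7873).
x_0 = 2252^123 mod 7873 = 3141.
x_0 is neither 1 nor 7872, so continue squaring.
x_1 = 3141^2 mod 7873 = 1012.
x_2 = 1012^2 mod 7873 = 654.
x_3 = 654^2 mod 7873 = 2574.
x_4 = 2574^2 mod 7873 = 4283.
x_5 = 4283^2 mod 7873 = 7872.
x_5 ≡ −1, so 2252 is not a witness.

no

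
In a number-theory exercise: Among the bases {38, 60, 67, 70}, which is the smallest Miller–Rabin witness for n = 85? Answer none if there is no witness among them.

n − 1 = 84 = 2^2 · 21, so s = 2 and d = 21.
Base 38: x_0 = 38^21 mod 85 = 38. x_0 is neither 1 nor 84, so continue squaring. x_1 = 38^2 mod 85 = 84. x_1 ≡ −1, so 38 is not a witness.
Base 60: x_0 = 60^21 mod 85 = 25. x_0 is neither 1 nor 84, so continue squaring. x_1 = 25^2 mod 85 = 30. Reached i = s−1 = 1 without hitting −1: 60 is a Miller–Rabin witness and 85 is composite.
Base 67: x_0 = 67^21 mod 85 = 67. x_0 is neither 1 nor 84, so continue squaring. x_1 = 67^2 mod 85 = 69. Reached i = s−1 = 1 without hitting −1: 67 is a Miller–Rabin witness and 85 is composite.
Base 70: x_0 = 70^21 mod 85 = 15. x_0 is neither 1 nor 84, so continue squaring. x_1 = 15^2 mod 85 = 55. Reached i = s−1 = 1 without hitting −1: 70 is a Miller–Rabin witness and 85 is composite.
The smallest witness among the given bases is 60.

60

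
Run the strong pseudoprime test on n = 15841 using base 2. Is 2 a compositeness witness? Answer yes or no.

n − 1 = 15840 = 2^5 · 495, so s = 5 and d = 495.
x_0 = 2^495 mod 15841 = 1.
x_0 = 1, so 2 is not a witness.

no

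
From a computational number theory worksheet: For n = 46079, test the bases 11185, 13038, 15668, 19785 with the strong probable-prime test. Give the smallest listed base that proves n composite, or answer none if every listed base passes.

n − 1 = 46078 = 2^1 · 23039, so s = 1 and d = 23039.
Base 11185: x_0 = 11185^23039 mod 46079 = 25294. x_0 ∉ {1, 46078} and s = 1, so 11185 is a Miller–Rabin witness and 46079 is composite.
Base 13038: x_0 = 13038^23039 mod 46079 = 24248. x_0 ∉ {1, 46078} and s = 1, so 13038 is a Miller–Rabin witness and 46079 is composite.
Base 15668: x_0 = 15668^23039 mod 46079 = 32266. x_0 ∉ {1, 46078} and s = 1, so 15668 is a Miller–Rabin witness and 46079 is composite.
Base 19785: x_0 = 19785^23039 mod 46079 = 15012. x_0 ∉ {1, 46078} and s = 1, so 19785 is a Miller–Rabin witness and 46079 is composite.
The smallest witness among the given bases is 11185.

11185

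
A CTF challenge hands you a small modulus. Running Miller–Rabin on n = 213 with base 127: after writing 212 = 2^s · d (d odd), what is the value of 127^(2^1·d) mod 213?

n − 1 = 212 = 2^2 · 53, so s = 2 and d = 53.
Repeated squaring mod 213: 127^1 ≡ 127, 127^2 ≡ 154, 127^4 ≡ 73, 127^8 ≡ 4, 127^16 ≡ 16, 127^32 ≡ 43.
53 = 32 + 16 + 4 + 1, so 127^53 ≡ 43·16·73·127 ≡ 163 (mod 213).
x_0 = 163.
x_1 = 163^2 mod 213 = 157.

157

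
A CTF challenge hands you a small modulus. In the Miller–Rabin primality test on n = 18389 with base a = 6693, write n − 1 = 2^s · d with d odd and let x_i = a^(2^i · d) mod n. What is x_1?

4341

n − 1 = 18388 = 2^2 · 4597, so s = 2 and d = 4597.
Repeated squaring mod 18389: 6693^1 ≡ 6693, 6693^2 ≡ 645, 6693^4 ≡ 11467, 6693^8 ≡ 10739, 6693^16 ≡ 8702, 6693^32 ≡ 17291, 6693^64 ≡ 10319, 6693^128 ≡ 9451, 6693^256 ≡ 6028, 6693^512 ≡ 120, 6693^1024 ≡ 14400, 6693^2048 ≡ 5636, 6693^4096 ≡ 6693.
4597 = 4096 + 256 + 128 + 64 + 32 + 16 + 4 + 1, so 6693^4597 ≡ 6693·6028·9451·10319·17291·8702·11467·6693 ≡ 932 (mod 18389).
x_0 = 932.
x_1 = 932^2 mod 18389 = 4341.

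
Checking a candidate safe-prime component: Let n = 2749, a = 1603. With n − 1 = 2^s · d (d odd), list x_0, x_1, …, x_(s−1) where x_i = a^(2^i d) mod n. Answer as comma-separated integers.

2109, 2748

n − 1 = 2748 = 2^2 · 687, so s = 2 and d = 687.
x_0 = 1603^687 mod 2749 = 2109.
x_1 = 2109^2 mod 2749 = 2748.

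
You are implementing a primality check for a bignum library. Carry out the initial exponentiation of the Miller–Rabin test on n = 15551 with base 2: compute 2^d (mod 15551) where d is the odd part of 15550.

1

n − 1 = 15550 = 2^1 · 7775, so s = 1 and d = 7775.
2^7775 mod 15551 = 1.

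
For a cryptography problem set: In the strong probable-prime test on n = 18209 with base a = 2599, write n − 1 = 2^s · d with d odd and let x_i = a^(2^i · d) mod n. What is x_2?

1069

n − 1 = 18208 = 2^5 · 569, so s = 5 and d = 569.
x_0 = 2599^569 mod 18209 = 13943.
x_1 = 13943^2 mod 18209 = 7965.
x_2 = 7965^2 mod 18209 = 1069.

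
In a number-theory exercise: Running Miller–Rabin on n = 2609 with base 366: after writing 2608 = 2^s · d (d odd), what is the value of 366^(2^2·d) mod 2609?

n − 1 = 2608 = 2^4 · 163, so s = 4 and d = 163.
Repeated squaring mod 2609: 366^1 ≡ 366, 366^2 ≡ 897, 366^4 ≡ 1037, 366^8 ≡ 461, 366^16 ≡ 1192, 366^32 ≡ 1568, 366^64 ≡ 946, 366^128 ≡ 29.
163 = 128 + 32 + 2 + 1, so 366^163 ≡ 29·1568·897·366 ≡ 1866 (mod 2609).
x_0 = 1866.
x_1 = 1866^2 mod 2609 = 1550.
x_2 = 1550^2 mod 2609 = 2220.

2220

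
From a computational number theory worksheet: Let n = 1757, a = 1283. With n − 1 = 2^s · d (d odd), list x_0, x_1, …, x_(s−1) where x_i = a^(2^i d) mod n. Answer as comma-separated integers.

93, 1621

n − 1 = 1756 = 2^2 · 439, so s = 2 and d = 439.
x_0 = 1283^439 mod 1757 = 93.
x_1 = 93^2 mod 1757 = 1621.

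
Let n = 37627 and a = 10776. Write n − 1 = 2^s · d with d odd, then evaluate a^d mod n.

22276

n − 1 = 37626 = 2^1 · 18813, so s = 1 and d = 18813.
10776^18813 mod 37627 = 22276.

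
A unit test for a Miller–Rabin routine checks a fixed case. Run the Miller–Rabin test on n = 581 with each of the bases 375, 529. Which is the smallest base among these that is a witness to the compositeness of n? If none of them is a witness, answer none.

375

n − 1 = 580 = 2^2 · 145, so s = 2 and d = 145.
Base 375: x_0 = 375^145 mod 581 = 67. x_0 is neither 1 nor 580, so continue squaring. x_1 = 67^2 mod 581 = 422. Reached i = s−1 = 1 without hitting −1: 375 is a Miller–Rabin witness and 581 is composite.
Base 529: x_0 = 529^145 mod 581 = 298. x_0 is neither 1 nor 580, so continue squaring. x_1 = 298^2 mod 581 = 492. Reached i = s−1 = 1 without hitting −1: 529 is a Miller–Rabin witness and 581 is composite.
The smallest witness among the given bases is 375.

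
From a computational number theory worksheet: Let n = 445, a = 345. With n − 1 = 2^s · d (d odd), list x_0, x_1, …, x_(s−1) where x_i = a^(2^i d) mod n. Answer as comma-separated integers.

345, 210

n − 1 = 444 = 2^2 · 111, so s = 2 and d = 111.
x_0 = 345^111 mod 445 = 345.
x_1 = 345^2 mod 445 = 210.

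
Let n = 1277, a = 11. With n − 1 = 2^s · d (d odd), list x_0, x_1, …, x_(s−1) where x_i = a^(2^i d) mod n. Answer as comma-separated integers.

n − 1 = 1276 = 2^2 · 319, so s = 2 and d = 319.
x_0 = 11^319 mod 1277 = 1.
x_1 = 1^2 mod 1277 = 1.

1, 1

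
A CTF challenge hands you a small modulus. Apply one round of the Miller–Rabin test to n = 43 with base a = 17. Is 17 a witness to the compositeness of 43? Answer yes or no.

n − 1 = 42 = 2^1 · 21, so s = 1 and d = 21.
By repeated squaring, 17^21 ≡ 1 (mod 43).
x_0 = 17^21 mod 43 = 1.
x_0 = 1, so 17 is not a witness.

no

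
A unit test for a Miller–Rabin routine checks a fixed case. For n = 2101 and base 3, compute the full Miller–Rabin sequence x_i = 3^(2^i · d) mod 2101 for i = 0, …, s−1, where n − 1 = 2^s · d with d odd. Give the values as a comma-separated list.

980, 243

n − 1 = 2100 = 2^2 · 525, so s = 2 and d = 525.
x_0 = 3^525 mod 2101 = 980.
x_1 = 980^2 mod 2101 = 243.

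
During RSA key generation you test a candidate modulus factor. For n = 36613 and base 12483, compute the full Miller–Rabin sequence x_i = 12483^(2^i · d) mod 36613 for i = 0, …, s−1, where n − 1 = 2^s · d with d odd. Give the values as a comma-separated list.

35245, 4161

n − 1 = 36612 = 2^2 · 9153, so s = 2 and d = 9153.
x_0 = 12483^9153 mod 36613 = 35245.
x_1 = 35245^2 mod 36613 = 4161.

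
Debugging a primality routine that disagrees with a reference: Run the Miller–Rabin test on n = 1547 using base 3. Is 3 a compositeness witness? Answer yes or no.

n − 1 = 1546 = 2^1 · 773, so s = 1 and d = 773.
x_0 = 3^773 mod 1547 = 243.
x_0 ∉ {1, 1546} and s = 1, so 3 is a Miller–Rabin witness and 1547 is composite.

yes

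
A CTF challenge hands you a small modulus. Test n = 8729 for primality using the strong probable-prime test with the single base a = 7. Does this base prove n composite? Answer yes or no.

yes

n − 1 = 8728 = 2^3 · 1091, so s = 3 and d = 1091.
x_0 = 7^1091 mod 8729 = 3563.
x_0 is neither 1 nor 8728, so continue squaring.
x_1 = 3563^2 mod 8729 = 3003.
x_2 = 3003^2 mod 8729 = 952.
Reached i = s−1 = 2 without hitting −1: 7 is a Miller–Rabin witness and 8729 is composite.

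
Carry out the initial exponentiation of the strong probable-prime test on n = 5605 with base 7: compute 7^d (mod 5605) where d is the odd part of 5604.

3212

n − 1 = 5604 = 2^2 · 1401, so s = 2 and d = 1401.
By repeated squaring, 7^1401 ≡ 3212 (mod 5605).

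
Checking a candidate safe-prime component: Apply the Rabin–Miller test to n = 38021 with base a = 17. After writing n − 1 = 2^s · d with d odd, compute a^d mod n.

n − 1 = 38020 = 2^2 · 9505, so s = 2 and d = 9505.
17^9505 mod 38021 = 30477.

30477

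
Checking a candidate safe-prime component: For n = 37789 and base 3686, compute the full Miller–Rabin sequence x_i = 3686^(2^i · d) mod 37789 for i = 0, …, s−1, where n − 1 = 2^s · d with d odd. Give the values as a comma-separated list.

29985, 24337

n − 1 = 37788 = 2^2 · 9447, so s = 2 and d = 9447.
x_0 = 3686^9447 mod 37789 = 29985.
x_1 = 29985^2 mod 37789 = 24337.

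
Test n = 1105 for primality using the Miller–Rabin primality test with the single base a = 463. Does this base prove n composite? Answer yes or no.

n − 1 = 1104 = 2^4 · 69, so s = 4 and d = 69.
Repeated squaring mod 1105: 463^1 ≡ 463, 463^2 ≡ 1104, 463^4 ≡ 1, 463^8 ≡ 1, 463^16 ≡ 1, 463^32 ≡ 1, 463^64 ≡ 1.
69 = 64 + 4 + 1, so 463^69 ≡ 1·1·463 ≡ 463 (mod 1105).
x_0 = 463^69 mod 1105 = 463.
x_0 is neither 1 nor 1104, so continue squaring.
x_1 = 463^2 mod 1105 = 1104.
x_1 ≡ −1, so 463 is not a witness.

no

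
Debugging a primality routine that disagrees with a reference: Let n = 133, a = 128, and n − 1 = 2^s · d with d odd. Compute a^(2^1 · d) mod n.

106

n − 1 = 132 = 2^2 · 33, so s = 2 and d = 33.
x_0 = 128^33 mod 133 = 50.
x_1 = 50^2 mod 133 = 106.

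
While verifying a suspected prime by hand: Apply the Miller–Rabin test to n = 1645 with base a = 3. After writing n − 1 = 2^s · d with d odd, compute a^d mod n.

n − 1 = 1644 = 2^2 · 411, so s = 2 and d = 411.
Repeated squaring mod 1645: 3^1 ≡ 3, 3^2 ≡ 9, 3^4 ≡ 81, 3^8 ≡ 1626, 3^16 ≡ 361, 3^32 ≡ 366, 3^64 ≡ 711, 3^128 ≡ 506, 3^256 ≡ 1061.
411 = 256 + 128 + 16 + 8 + 2 + 1, so 3^411 ≡ 1061·506·361·1626·9·3 ≡ 1182 (mod 1645).

1182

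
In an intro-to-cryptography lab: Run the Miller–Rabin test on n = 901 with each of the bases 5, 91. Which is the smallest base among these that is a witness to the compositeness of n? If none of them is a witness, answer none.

5

n − 1 = 900 = 2^2 · 225, so s = 2 and d = 225.
Base 5: x_0 = 5^225 mod 901 = 277. x_0 is neither 1 nor 900, so continue squaring. x_1 = 277^2 mod 901 = 144. Reached i = s−1 = 1 without hitting −1: 5 is a Miller–Rabin witness and 901 is composite.
Base 91: x_0 = 91^225 mod 901 = 414. x_0 is neither 1 nor 900, so continue squaring. x_1 = 414^2 mod 901 = 206. Reached i = s−1 = 1 without hitting −1: 91 is a Miller–Rabin witness and 901 is composite.
The smallest witness among the given bases is 5.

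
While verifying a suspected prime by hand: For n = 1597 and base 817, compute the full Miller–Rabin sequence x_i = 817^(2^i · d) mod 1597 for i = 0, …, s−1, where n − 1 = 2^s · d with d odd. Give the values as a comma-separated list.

1596, 1

n − 1 = 1596 = 2^2 · 399, so s = 2 and d = 399.
x_0 = 817^399 mod 1597 = 1596.
x_1 = 1596^2 mod 1597 = 1.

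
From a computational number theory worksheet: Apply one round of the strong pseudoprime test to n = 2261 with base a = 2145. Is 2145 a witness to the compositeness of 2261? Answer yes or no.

yes

n − 1 = 2260 = 2^2 · 565, so s = 2 and d = 565.
Repeated squaring mod 2261: 2145^1 ≡ 2145, 2145^2 ≡ 2151, 2145^4 ≡ 795, 2145^8 ≡ 1206, 2145^16 ≡ 613, 2145^32 ≡ 443, 2145^64 ≡ 1803, 2145^128 ≡ 1752, 2145^256 ≡ 1327, 2145^512 ≡ 1871.
565 = 512 + 32 + 16 + 4 + 1, so 2145^565 ≡ 1871·443·613·795·2145 ≡ 1620 (mod 2261).
x_0 = 2145^565 mod 2261 = 1620.
x_0 is neither 1 nor 2260, so continue squaring.
x_1 = 1620^2 mod 2261 = 1640.
Reached i = s−1 = 1 without hitting −1: 2145 is a Miller–Rabin witness and 2261 is composite.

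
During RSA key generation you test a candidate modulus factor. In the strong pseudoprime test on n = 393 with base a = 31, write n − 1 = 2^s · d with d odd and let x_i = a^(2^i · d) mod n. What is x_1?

121

n − 1 = 392 = 2^3 · 49, so s = 3 and d = 49.
x_0 = 31^49 mod 393 = 382.
x_1 = 382^2 mod 393 = 121.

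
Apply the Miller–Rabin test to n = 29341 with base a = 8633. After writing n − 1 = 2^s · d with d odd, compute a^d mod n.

7697

n − 1 = 29340 = 2^2 · 7335, so s = 2 and d = 7335.
Repeated squaring mod 29341: 8633^1 ≡ 8633, 8633^2 ≡ 2549, 8633^4 ≡ 13040, 8633^8 ≡ 10505, 8633^16 ≡ 3524, 8633^32 ≡ 7333, 8633^64 ≡ 20177, 8633^128 ≡ 4954, 8633^256 ≡ 13040, 8633^512 ≡ 10505, 8633^1024 ≡ 3524, 8633^2048 ≡ 7333, 8633^4096 ≡ 20177.
7335 = 4096 + 2048 + 1024 + 128 + 32 + 4 + 2 + 1, so 8633^7335 ≡ 20177·7333·3524·4954·7333·13040·2549·8633 ≡ 7697 (mod 29341).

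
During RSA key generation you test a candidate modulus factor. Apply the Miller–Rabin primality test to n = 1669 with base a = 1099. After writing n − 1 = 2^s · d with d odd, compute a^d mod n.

220

n − 1 = 1668 = 2^2 · 417, so s = 2 and d = 417.
Repeated squaring mod 1669: 1099^1 ≡ 1099, 1099^2 ≡ 1114, 1099^4 ≡ 929, 1099^8 ≡ 168, 1099^16 ≡ 1520, 1099^32 ≡ 504, 1099^64 ≡ 328, 1099^128 ≡ 768, 1099^256 ≡ 667.
417 = 256 + 128 + 32 + 1, so 1099^417 ≡ 667·768·504·1099 ≡ 220 (mod 1669).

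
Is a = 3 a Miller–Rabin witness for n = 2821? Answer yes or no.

n − 1 = 2820 = 2^2 · 705, so s = 2 and d = 705.
By repeated squaring, 3^705 ≡ 1301 (mod 2821).
x_0 = 3^705 mod 2821 = 1301.
x_0 is neither 1 nor 2820, so continue squaring.
x_1 = 1301^2 mod 2821 = 1.
x_1 = 1 but x_0 ≠ ±1, a nontrivial square root of 1 — 3 is a witness and 2821 is composite.

yes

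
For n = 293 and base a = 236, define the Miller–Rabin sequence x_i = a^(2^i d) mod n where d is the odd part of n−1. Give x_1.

1

n − 1 = 292 = 2^2 · 73, so s = 2 and d = 73.
x_0 = 236^73 mod 293 = 292.
x_1 = 292^2 mod 293 = 1.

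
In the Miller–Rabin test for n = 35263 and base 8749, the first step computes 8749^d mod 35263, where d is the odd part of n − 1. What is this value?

19728

n − 1 = 35262 = 2^1 · 17631, so s = 1 and d = 17631.
8749^17631 mod 35263 = 19728.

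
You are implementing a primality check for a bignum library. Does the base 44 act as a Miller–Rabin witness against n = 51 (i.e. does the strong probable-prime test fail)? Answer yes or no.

n − 1 = 50 = 2^1 · 25, so s = 1 and d = 25.
x_0 = 44^25 mod 51 = 41.
x_0 ∉ {1, 50} and s = 1, so 44 is a Miller–Rabin witness and 51 is composite.

yes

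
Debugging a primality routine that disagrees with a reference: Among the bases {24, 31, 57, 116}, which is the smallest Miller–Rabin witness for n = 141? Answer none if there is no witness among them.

n − 1 = 140 = 2^2 · 35, so s = 2 and d = 35.
Base 24: x_0 = 24^35 mod 141 = 27. x_0 is neither 1 nor 140, so continue squaring. x_1 = 27^2 mod 141 = 24. Reached i = s−1 = 1 without hitting −1: 24 is a Miller–Rabin witness and 141 is composite.
Base 31: x_0 = 31^35 mod 141 = 43. x_0 is neither 1 nor 140, so continue squaring. x_1 = 43^2 mod 141 = 16. Reached i = s−1 = 1 without hitting −1: 31 is a Miller–Rabin witness and 141 is composite.
Base 57: x_0 = 57^35 mod 141 = 15. x_0 is neither 1 nor 140, so continue squaring. x_1 = 15^2 mod 141 = 84. Reached i = s−1 = 1 without hitting −1: 57 is a Miller–Rabin witness and 141 is composite.
Base 116: x_0 = 116^35 mod 141 = 5. x_0 is neither 1 nor 140, so continue squaring. x_1 = 5^2 mod 141 = 25. Reached i = s−1 = 1 without hitting −1: 116 is a Miller–Rabin witness and 141 is composite.
The smallest witness among the given bases is 24.

24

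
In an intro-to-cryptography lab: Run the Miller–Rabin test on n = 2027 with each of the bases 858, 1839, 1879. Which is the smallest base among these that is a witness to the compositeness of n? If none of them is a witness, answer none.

n − 1 = 2026 = 2^1 · 1013, so s = 1 and d = 1013.
Base 858: x_0 = 858^1013 mod 2027 = 1. x_0 = 1, so 858 is not a witness.
Base 1839: x_0 = 1839^1013 mod 2027 = 1. x_0 = 1, so 1839 is not a witness.
Base 1879: x_0 = 1879^1013 mod 2027 = 1. x_0 = 1, so 1879 is not a witness.
No listed base is a witness for 2027.

none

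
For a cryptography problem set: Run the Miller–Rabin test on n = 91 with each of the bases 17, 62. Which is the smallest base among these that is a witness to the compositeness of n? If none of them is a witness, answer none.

n − 1 = 90 = 2^1 · 45, so s = 1 and d = 45.
Base 17: x_0 = 17^45 mod 91 = 90. x_0 = 90 ≡ −1, so 17 is not a witness.
Base 62: x_0 = 62^45 mod 91 = 90. x_0 = 90 ≡ −1, so 62 is not a witness.
No listed base is a witness for 91.

none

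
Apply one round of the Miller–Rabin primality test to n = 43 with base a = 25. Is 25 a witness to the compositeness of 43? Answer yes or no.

no

n − 1 = 42 = 2^1 · 21, so s = 1 and d = 21.
x_0 = 25^21 mod 43 = 1.
x_0 = 1, so 25 is not a witness.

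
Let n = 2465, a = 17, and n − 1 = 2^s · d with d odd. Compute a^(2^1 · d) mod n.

289

n − 1 = 2464 = 2^5 · 77, so s = 5 and d = 77.
By repeated squaring, 17^77 ≡ 17 (mod 2465).
x_0 = 17.
x_1 = 17^2 mod 2465 = 289.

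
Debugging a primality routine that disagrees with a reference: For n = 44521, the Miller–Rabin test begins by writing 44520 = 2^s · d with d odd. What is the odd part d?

5565

Halving: 44520 → 22260 → 11130 → 5565; 5565 is odd.
So 44520 = 2^3 · 5565.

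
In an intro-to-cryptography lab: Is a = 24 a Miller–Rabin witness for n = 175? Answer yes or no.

no

n − 1 = 174 = 2^1 · 87, so s = 1 and d = 87.
x_0 = 24^87 mod 175 = 174.
x_0 = 174 ≡ −1, so 24 is not a witness.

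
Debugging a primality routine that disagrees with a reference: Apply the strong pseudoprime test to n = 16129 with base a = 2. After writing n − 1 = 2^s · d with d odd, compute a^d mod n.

1144

n − 1 = 16128 = 2^8 · 63, so s = 8 and d = 63.
2^63 mod 16129 = 1144.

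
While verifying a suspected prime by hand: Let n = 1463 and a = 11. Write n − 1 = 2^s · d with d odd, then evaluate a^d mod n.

n − 1 = 1462 = 2^1 · 731, so s = 1 and d = 731.
11^731 mod 1463 = 121.

121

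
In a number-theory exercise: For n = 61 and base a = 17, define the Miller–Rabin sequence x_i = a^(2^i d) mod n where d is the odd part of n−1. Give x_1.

60

n − 1 = 60 = 2^2 · 15, so s = 2 and d = 15.
x_0 = 17^15 mod 61 = 50.
x_1 = 50^2 mod 61 = 60.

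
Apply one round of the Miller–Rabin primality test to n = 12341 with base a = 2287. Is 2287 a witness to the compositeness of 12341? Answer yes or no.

yes

n − 1 = 12340 = 2^2 · 3085, so s = 2 and d = 3085.
x_0 = 2287^3085 mod 12341 = 9462.
x_0 is neither 1 nor 12340, so continue squaring.
x_1 = 9462^2 mod 12341 = 7830.
Reached i = s−1 = 1 without hitting −1: 2287 is a Miller–Rabin witness and 12341 is composite.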